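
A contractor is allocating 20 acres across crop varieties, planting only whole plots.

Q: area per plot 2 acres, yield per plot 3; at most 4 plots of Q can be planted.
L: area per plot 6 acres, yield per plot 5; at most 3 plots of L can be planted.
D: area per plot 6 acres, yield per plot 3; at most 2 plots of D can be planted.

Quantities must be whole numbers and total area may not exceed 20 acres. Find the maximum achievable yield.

Q has the best ratio (3/2); taking only Q gives at most 4×3 = 12 (stopped by the supply cap of 4).
Mixing does better — 4×Q and 2×L: area 20 ≤ 20, yield 4·3 + 2·5 = 22.

22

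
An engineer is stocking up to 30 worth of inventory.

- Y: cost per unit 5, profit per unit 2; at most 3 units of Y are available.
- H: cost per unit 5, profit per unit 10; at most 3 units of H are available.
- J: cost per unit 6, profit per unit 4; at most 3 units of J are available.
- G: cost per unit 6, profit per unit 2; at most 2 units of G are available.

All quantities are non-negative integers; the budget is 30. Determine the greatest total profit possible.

H has the best ratio (10/5); taking only H gives at most 3×10 = 30 (stopped by the supply cap of 3).
Mixing does better — 3×H and 2×J: cost 27 ≤ 30, profit 3·10 + 2·4 = 38.

38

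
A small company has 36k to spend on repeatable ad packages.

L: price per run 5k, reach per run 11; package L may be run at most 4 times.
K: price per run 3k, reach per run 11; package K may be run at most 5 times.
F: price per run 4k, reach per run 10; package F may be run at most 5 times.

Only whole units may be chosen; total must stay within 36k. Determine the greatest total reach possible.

K has the best ratio (11/3); taking only K gives at most 5×11 = 55 (stopped by the supply cap of 5).
Mixing does better — 1×L, 5×K, and 4×F: price 36 ≤ 36, reach 1·11 + 5·11 + 4·10 = 106.

106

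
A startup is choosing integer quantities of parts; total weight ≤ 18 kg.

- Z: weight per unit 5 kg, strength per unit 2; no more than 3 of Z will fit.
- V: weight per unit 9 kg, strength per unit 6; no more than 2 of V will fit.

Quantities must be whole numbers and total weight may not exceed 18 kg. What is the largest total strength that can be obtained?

This is a bounded integer knapsack.
V has the best ratio (6/9); taking only V gives at most 2×6 = 12 (stopped by the weight limit).
Optimal: 2×V: weight 18 ≤ 18, strength 2·6 = 12.

12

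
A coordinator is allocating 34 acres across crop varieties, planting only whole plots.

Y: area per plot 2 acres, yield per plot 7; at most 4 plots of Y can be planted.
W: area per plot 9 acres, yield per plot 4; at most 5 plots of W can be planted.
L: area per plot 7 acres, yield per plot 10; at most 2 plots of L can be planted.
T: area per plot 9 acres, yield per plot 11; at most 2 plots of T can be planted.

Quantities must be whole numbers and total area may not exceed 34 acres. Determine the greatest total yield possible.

4×Y, 1×L, and 2×T: area 33 ≤ 34, yield 4·7 + 1·10 + 2·11 = 60.
4×Y, 2×L, and 1×T: area 31 ≤ 34, yield 4·7 + 2·10 + 1·11 = 59.
Best is 60.

60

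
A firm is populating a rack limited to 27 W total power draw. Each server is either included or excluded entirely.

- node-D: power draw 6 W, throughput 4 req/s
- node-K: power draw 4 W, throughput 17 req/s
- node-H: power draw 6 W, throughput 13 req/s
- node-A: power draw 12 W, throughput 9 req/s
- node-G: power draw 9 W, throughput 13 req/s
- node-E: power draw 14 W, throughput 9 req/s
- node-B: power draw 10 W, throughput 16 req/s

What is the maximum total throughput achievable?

50

This is a 0-1 knapsack instance.
node-D + node-K + node-H + node-G: power draw 6 + 4 + 6 + 9 = 25 ≤ 27, throughput 4 + 17 + 13 + 13 = 47.
node-D + node-K + node-H + node-B: power draw 6 + 4 + 6 + 10 = 26 ≤ 27, throughput 4 + 17 + 13 + 16 = 50.
Best is node-D, node-K, node-H, and node-B with total throughput 50.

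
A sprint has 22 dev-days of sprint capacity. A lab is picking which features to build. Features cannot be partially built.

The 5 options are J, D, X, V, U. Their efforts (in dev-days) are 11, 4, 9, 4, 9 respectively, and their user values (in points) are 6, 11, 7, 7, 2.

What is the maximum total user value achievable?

D + X + V: effort 4 + 9 + 4 = 17 ≤ 22, user value 11 + 7 + 7 = 25.
D + V + U: effort 4 + 4 + 9 = 17 ≤ 22, user value 11 + 7 + 2 = 20.
J + D + V: effort 11 + 4 + 4 = 19 ≤ 22, user value 6 + 11 + 7 = 24.
Best is D, X, and V with total user value 25.

25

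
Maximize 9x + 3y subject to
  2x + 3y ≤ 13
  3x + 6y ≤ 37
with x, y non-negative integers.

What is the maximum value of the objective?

(x,y)=(6,0): 2·6+3·0=12≤13, 3·6+6·0=18≤37, objective 54.
(x,y)=(5,1): 2·5+3·1=13≤13, 3·5+6·1=21≤37, objective 48.
(x,y)=(5,0): 2·5+3·0=10≤13, 3·5+6·0=15≤37, objective 45.
The best lattice point is (6,0), giving 54.

54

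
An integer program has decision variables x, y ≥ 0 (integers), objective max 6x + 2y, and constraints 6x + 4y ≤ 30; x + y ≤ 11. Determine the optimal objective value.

(x,y)=(5,0) is feasible, giving 30.
(x,y)=(4,1) is feasible, giving 26.
The best lattice point is (5,0), giving 30.

30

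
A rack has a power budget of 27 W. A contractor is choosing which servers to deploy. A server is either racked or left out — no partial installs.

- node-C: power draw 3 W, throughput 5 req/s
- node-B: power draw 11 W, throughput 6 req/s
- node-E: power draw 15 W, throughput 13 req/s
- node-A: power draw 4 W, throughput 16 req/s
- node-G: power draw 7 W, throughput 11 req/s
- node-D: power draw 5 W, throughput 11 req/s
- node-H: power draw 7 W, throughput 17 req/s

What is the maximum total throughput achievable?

60

Take node-C, node-A, node-G, node-D, and node-H: power draw 3 + 4 + 7 + 5 + 7 = 26 ≤ 27, throughput 5 + 16 + 11 + 11 + 17 = 60.
No other feasible combination does better.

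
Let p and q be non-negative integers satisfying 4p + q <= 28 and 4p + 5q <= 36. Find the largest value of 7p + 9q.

64

The continuous relaxation peaks at (0, 7.2) with value 64.80; rounding to a feasible lattice point costs some objective.
(p,q)=(4,4): 4·4+1·4=20≤28, 4·4+5·4=36≤36, objective 64.
(p,q)=(0,7): 4·0+1·7=7≤28, 4·0+5·7=35≤36, objective 63.
Maximum is 64 at (p,q)=(4,4).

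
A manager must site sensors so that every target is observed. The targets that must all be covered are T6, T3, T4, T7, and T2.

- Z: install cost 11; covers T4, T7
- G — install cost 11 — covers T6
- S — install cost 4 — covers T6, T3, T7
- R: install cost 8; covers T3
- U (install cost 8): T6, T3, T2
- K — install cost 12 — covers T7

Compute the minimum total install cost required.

The greedy cost-per-new-target heuristic would pick S, U, and Z for 23, but a cheaper cover exists.
Choose Z and U: together they cover T6, T3, T4, T7, T2 — every target.
Total install cost: 11 + 8 = 19.
No cover costs less than 19.

19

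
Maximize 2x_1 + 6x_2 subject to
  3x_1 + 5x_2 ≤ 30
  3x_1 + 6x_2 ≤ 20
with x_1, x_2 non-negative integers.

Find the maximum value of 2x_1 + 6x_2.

(x_1,x_2)=(0,3): 3·0+5·3=15≤30, 3·0+6·3=18≤20, objective 18.
(x_1,x_2)=(1,2): 3·1+5·2=13≤30, 3·1+6·2=15≤20, objective 14.
(x_1,x_2)=(0,2): 3·0+5·2=10≤30, 3·0+6·2=12≤20, objective 12.
The best lattice point is (0,3), giving 18.

18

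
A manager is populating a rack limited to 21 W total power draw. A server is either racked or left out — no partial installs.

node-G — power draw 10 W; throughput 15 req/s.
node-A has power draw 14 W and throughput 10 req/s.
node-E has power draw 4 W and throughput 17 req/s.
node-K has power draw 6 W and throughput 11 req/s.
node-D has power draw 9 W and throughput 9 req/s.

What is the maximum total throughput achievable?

43

This is an integer program with binary decision variables.
Allowing fractional choices, the relaxed optimum would be about 44.0, but servers are indivisible.
node-E + node-K + node-D: power draw 4 + 6 + 9 = 19 ≤ 21, throughput 17 + 11 + 9 = 37.
node-G + node-E + node-K: power draw 10 + 4 + 6 = 20 ≤ 21, throughput 15 + 17 + 11 = 43.
Best is node-G, node-E, and node-K with total throughput 43.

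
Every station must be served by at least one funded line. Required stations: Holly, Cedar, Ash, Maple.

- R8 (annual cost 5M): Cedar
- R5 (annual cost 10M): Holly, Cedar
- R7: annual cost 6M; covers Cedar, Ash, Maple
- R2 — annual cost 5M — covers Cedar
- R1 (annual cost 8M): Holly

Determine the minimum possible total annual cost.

Choose R7 and R1: together they cover Holly, Cedar, Ash, Maple — every station.
Total annual cost: 6 + 8 = 14.
No cover costs less than 14.

14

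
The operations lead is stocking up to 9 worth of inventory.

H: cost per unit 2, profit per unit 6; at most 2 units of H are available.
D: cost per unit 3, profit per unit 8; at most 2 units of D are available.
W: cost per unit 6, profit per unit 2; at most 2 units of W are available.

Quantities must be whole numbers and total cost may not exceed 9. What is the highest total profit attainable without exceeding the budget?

22

This is a bounded integer knapsack.
2×H and 1×D: cost 7 ≤ 9, profit 2·6 + 1·8 = 20.
1×H and 2×D: cost 8 ≤ 9, profit 1·6 + 2·8 = 22.
Best is 22.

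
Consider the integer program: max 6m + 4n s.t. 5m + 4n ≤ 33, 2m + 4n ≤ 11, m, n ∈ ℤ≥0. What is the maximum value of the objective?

30

Relaxing integrality, the LP optimum is 33.00 at (m,n) = (5.5, 0), which is not an integer point.
(m,n)=(5,0): 5·5+4·0=25≤33, 2·5+4·0=10≤11, objective 30.
(m,n)=(4,0): 5·4+4·0=20≤33, 2·4+4·0=8≤11, objective 24.
The best lattice point is (5,0), giving 30.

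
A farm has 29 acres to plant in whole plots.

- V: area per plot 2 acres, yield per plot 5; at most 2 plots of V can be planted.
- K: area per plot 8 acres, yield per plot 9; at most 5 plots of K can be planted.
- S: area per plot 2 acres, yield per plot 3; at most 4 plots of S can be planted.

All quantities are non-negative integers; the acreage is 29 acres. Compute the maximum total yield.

40

Take 2×V, 2×K, and 4×S: area 28 ≤ 29, yield 2·5 + 2·9 + 4·3 = 40.
V has the best ratio (5/2) and is taken to its limit of 2; remaining capacity is filled optimally with the others.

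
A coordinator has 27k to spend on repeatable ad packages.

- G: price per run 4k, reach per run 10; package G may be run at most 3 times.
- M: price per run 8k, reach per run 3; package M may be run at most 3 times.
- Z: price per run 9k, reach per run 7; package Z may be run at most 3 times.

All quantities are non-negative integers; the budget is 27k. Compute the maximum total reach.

37

G has the best ratio (10/4); taking only G gives at most 3×10 = 30 (stopped by the supply cap of 3).
Mixing does better — 3×G and 1×Z: price 21 ≤ 27, reach 3·10 + 1·7 = 37.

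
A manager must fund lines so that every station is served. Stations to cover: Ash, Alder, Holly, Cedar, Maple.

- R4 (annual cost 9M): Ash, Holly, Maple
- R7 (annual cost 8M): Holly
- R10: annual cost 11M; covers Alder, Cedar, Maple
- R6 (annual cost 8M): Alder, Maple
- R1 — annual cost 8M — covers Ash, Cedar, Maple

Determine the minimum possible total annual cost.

This is an integer covering problem.
The greedy cost-per-new-station heuristic would pick R1, R7, and R6 for 24, but a cheaper cover exists.
Choose R4 and R10: together they cover Ash, Alder, Holly, Cedar, Maple — every station.
Total annual cost: 9 + 11 = 20.
No cover costs less than 20.

20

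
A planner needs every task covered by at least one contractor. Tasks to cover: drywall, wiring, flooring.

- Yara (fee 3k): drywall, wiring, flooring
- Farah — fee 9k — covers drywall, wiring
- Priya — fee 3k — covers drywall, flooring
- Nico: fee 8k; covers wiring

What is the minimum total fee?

3

This is an integer covering problem.
Yara alone covers drywall, wiring, flooring — every task.
Total fee: 3.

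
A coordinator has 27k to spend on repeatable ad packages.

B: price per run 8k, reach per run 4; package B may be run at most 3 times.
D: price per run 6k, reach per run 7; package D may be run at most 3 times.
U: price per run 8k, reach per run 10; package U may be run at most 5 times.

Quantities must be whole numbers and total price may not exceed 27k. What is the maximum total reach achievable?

31

U has the best ratio (10/8); taking only U gives at most 3×10 = 30 (stopped by the price limit).
Mixing does better — 3×D and 1×U: price 26 ≤ 27, reach 3·7 + 1·10 = 31.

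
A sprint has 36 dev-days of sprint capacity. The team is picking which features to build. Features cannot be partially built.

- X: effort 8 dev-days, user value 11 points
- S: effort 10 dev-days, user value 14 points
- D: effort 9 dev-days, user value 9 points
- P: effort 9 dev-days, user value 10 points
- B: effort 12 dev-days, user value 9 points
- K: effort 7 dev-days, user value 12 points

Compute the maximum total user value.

Take X, S, P, and K: effort 8 + 10 + 9 + 7 = 34 ≤ 36, user value 11 + 14 + 10 + 12 = 47.
No other feasible combination does better.

47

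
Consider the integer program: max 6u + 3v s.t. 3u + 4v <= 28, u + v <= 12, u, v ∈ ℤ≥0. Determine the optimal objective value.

Relaxing integrality, the LP optimum is 56.00 at (u,v) = (9.33, 0), which is not an integer point.
(u,v)=(9,0) is feasible, giving 54.
(u,v)=(8,1) is feasible, giving 51.
The best lattice point is (9,0), giving 54.

54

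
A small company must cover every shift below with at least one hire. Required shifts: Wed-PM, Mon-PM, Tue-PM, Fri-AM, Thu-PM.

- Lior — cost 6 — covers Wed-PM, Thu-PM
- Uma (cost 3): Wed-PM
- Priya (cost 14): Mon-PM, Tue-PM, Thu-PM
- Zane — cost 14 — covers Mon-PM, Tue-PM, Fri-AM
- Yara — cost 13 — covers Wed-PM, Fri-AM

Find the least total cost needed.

This is an integer covering problem.
Choose Lior and Zane: together they cover Wed-PM, Mon-PM, Tue-PM, Fri-AM, Thu-PM — every shift.
Total cost: 6 + 14 = 20.

20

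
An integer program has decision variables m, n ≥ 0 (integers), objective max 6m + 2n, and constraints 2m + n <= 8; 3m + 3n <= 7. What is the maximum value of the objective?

(m,n)=(2,0) is feasible, giving 12.
(m,n)=(1,1) is feasible, giving 8.
(m,n)=(1,0) is feasible, giving 6.
Maximum is 12 at (m,n)=(2,0).

12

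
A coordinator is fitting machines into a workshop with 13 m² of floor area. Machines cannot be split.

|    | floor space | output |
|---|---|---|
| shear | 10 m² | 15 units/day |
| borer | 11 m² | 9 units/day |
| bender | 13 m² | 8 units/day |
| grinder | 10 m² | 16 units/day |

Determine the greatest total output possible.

Allowing fractional choices, the relaxed optimum would be about 20.5, but machines are indivisible.
borer: floor space 11 ≤ 13, output 9.
shear: floor space 10 ≤ 13, output 15.
grinder: floor space 10 ≤ 13, output 16.
Best is grinder with total output 16.

16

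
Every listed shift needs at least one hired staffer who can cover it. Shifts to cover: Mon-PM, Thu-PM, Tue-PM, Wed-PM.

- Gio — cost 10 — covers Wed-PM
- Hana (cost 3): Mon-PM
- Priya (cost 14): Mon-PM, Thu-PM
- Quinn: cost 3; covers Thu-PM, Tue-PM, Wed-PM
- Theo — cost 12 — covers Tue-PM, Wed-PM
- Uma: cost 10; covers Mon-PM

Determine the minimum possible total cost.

Choose Hana and Quinn: together they cover Mon-PM, Thu-PM, Tue-PM, Wed-PM — every shift.
Total cost: 3 + 3 = 6.
No cover costs less than 6.

6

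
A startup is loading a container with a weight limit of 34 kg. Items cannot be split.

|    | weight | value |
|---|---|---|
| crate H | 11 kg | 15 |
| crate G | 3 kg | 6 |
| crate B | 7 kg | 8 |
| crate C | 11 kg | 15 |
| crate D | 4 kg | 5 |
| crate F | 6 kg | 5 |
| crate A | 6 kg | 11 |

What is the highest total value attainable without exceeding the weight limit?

Take crate H, crate G, crate C, and crate A: weight 11 + 3 + 11 + 6 = 31 ≤ 34, value 15 + 6 + 15 + 11 = 47.
No other feasible combination does better.

47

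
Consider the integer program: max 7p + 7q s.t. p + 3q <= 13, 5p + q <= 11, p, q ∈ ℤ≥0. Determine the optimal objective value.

35

The continuous relaxation peaks at (1.43, 3.86) with value 37.00; rounding to a feasible lattice point costs some objective.
(p,q)=(1,4) is feasible, giving 35.
(p,q)=(0,4) is feasible, giving 28.
(p,q)=(1,3) is feasible, giving 28.
(p,q)=(1,2) is feasible, giving 21.
The best lattice point is (1,4), giving 35.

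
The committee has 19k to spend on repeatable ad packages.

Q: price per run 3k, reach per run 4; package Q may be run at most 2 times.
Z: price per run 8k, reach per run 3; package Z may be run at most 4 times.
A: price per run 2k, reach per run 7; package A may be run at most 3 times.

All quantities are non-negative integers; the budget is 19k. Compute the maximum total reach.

2×Q and 3×A: price 12 ≤ 19, reach 2·4 + 3·7 = 29.
1×Q, 1×Z, and 3×A: price 17 ≤ 19, reach 1·4 + 1·3 + 3·7 = 28.
Best is 29.

29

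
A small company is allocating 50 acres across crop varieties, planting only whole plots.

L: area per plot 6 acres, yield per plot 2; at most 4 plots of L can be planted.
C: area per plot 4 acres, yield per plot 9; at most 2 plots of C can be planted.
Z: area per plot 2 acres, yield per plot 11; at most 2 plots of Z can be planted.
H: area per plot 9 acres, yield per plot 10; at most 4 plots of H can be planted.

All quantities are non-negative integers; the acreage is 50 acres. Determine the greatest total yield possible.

80

This is a bounded integer knapsack.
1×L, 1×C, 2×Z, and 4×H: area 50 ≤ 50, yield 1·2 + 1·9 + 2·11 + 4·10 = 73.
2×C, 2×Z, and 4×H: area 48 ≤ 50, yield 2·9 + 2·11 + 4·10 = 80.
Best is 80.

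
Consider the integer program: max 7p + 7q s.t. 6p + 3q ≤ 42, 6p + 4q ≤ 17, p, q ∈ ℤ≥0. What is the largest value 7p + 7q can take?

28

(p,q)=(0,4): 6·0+3·4=12≤42, 6·0+4·4=16≤17, objective 28.
(p,q)=(0,3): 6·0+3·3=9≤42, 6·0+4·3=12≤17, objective 21.
No feasible integer point exceeds 28.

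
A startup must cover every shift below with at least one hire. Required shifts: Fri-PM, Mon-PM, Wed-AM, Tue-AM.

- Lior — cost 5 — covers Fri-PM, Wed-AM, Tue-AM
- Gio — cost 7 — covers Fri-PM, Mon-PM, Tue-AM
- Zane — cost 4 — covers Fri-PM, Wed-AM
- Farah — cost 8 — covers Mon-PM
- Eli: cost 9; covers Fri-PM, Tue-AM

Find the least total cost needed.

Choose Gio and Zane: together they cover Fri-PM, Mon-PM, Wed-AM, Tue-AM — every shift.
Total cost: 7 + 4 = 11.

11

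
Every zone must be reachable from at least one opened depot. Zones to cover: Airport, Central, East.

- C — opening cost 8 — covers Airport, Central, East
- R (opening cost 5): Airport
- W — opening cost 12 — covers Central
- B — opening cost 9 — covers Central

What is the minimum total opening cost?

This is a weighted set-cover instance.
C alone covers Airport, Central, East — every zone.
Total opening cost: 8.

8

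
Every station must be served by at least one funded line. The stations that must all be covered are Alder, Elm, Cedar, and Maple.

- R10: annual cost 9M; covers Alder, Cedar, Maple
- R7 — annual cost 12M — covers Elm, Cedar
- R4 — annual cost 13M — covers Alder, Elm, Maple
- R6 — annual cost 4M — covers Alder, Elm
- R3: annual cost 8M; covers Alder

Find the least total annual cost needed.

Choose R10 and R6: together they cover Alder, Elm, Cedar, Maple — every station.
Total annual cost: 9 + 4 = 13.

13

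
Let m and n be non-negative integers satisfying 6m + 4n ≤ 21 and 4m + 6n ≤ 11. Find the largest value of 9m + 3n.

Relaxing integrality, the LP optimum is 24.75 at (m,n) = (2.75, 0), which is not an integer point.
(m,n)=(2,0): 6·2+4·0=12≤21, 4·2+6·0=8≤11, objective 18.
(m,n)=(1,1): 6·1+4·1=10≤21, 4·1+6·1=10≤11, objective 12.
(m,n)=(1,0): 6·1+4·0=6≤21, 4·1+6·0=4≤11, objective 9.
No feasible integer point exceeds 18.

18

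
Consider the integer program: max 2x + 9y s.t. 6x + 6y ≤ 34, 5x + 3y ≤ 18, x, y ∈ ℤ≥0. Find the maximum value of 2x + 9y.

45

(x,y)=(0,5): 6·0+6·5=30≤34, 5·0+3·5=15≤18, objective 45.
(x,y)=(1,4): 6·1+6·4=30≤34, 5·1+3·4=17≤18, objective 38.
(x,y)=(0,4): 6·0+6·4=24≤34, 5·0+3·4=12≤18, objective 36.
The best lattice point is (0,5), giving 45.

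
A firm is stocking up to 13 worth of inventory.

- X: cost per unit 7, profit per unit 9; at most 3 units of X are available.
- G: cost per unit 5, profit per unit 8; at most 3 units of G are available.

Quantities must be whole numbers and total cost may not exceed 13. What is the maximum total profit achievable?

17

G has the best ratio (8/5); taking only G gives at most 2×8 = 16 (stopped by the cost limit).
Mixing does better — 1×X and 1×G: cost 12 ≤ 13, profit 1·9 + 1·8 = 17.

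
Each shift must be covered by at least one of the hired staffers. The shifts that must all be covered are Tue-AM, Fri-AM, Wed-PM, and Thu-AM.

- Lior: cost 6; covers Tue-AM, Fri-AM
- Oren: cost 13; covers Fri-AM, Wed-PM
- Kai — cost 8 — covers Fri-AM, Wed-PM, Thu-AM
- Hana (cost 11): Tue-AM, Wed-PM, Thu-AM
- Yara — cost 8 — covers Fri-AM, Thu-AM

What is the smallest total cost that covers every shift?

14

This is an integer covering problem.
Choose Lior and Kai: together they cover Tue-AM, Fri-AM, Wed-PM, Thu-AM — every shift.
Total cost: 6 + 8 = 14.
No cover costs less than 14.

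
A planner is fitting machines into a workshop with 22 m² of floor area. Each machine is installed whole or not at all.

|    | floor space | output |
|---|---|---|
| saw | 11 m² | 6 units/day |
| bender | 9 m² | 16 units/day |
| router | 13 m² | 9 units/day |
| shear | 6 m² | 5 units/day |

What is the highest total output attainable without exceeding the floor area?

Treat it as a binary knapsack problem.
Allowing fractional choices, the relaxed optimum would be about 25.8, but machines are indivisible.
saw + bender: floor space 11 + 9 = 20 ≤ 22, output 6 + 16 = 22.
bender + router: floor space 9 + 13 = 22 ≤ 22, output 16 + 9 = 25.
Best is bender and router with total output 25.

25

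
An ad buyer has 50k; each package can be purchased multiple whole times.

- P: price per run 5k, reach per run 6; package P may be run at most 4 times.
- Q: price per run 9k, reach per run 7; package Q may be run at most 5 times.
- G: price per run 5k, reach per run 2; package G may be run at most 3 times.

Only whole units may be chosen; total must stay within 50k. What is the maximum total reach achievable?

45

P has the best ratio (6/5); taking only P gives at most 4×6 = 24 (stopped by the supply cap of 4).
Mixing does better — 4×P and 3×Q: price 47 ≤ 50, reach 4·6 + 3·7 = 45.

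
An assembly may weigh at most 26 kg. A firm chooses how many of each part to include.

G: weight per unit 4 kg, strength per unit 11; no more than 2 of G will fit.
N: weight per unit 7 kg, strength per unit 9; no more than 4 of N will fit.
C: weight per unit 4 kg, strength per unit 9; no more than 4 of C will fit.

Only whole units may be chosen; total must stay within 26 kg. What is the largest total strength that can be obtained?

58

G has the best ratio (11/4); taking only G gives at most 2×11 = 22 (stopped by the supply cap of 2).
Mixing does better — 2×G and 4×C: weight 24 ≤ 26, strength 2·11 + 4·9 = 58.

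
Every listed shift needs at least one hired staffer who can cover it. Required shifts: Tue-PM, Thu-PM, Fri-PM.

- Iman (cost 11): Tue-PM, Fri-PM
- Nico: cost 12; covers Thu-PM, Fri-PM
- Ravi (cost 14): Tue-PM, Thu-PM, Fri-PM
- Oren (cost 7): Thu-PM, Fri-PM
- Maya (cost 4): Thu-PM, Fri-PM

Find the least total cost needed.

14

Ravi alone covers Tue-PM, Thu-PM, Fri-PM — every shift.
Total cost: 14.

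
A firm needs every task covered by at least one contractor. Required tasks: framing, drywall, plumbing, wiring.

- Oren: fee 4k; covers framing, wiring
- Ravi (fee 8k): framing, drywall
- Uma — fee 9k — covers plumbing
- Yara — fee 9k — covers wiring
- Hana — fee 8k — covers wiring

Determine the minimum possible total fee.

21

Choose Oren, Ravi, and Uma: together they cover framing, drywall, plumbing, wiring — every task.
Total fee: 4 + 8 + 9 = 21.
No cover costs less than 21.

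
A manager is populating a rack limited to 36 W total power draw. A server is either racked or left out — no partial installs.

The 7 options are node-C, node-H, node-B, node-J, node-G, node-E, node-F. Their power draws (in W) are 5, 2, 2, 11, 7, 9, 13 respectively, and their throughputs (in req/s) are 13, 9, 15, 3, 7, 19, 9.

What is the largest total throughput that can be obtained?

Take node-C, node-H, node-B, node-J, node-G, and node-E: power draw 5 + 2 + 2 + 11 + 7 + 9 = 36 ≤ 36, throughput 13 + 9 + 15 + 3 + 7 + 19 = 66.
No other feasible combination does better.

66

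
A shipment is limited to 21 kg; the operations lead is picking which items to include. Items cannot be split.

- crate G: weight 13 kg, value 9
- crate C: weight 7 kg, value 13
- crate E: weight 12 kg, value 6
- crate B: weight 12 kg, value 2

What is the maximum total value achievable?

Allowing fractional choices, the relaxed optimum would be about 22.5, but items are indivisible.
crate G + crate C: weight 13 + 7 = 20 ≤ 21, value 9 + 13 = 22.
crate C + crate B: weight 7 + 12 = 19 ≤ 21, value 13 + 2 = 15.
crate C + crate E: weight 7 + 12 = 19 ≤ 21, value 13 + 6 = 19.
Best is crate G and crate C with total value 22.

22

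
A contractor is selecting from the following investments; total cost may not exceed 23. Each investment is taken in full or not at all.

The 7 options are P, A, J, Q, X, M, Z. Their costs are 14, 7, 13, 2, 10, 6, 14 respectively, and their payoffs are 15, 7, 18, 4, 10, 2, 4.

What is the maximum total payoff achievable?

J + X: cost 13 + 10 = 23 ≤ 23, payoff 18 + 10 = 28.
A + J + Q: cost 7 + 13 + 2 = 22 ≤ 23, payoff 7 + 18 + 4 = 29.
P + A + Q: cost 14 + 7 + 2 = 23 ≤ 23, payoff 15 + 7 + 4 = 26.
Best is A, J, and Q with total payoff 29.

29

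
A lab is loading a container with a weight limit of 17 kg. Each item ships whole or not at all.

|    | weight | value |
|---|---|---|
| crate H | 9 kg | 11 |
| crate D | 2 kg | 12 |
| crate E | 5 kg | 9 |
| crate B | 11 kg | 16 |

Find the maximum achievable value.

32

Treat it as a binary knapsack problem.
Allowing fractional choices, the relaxed optimum would be about 35.5, but items are indivisible.
crate E + crate B: weight 5 + 11 = 16 ≤ 17, value 9 + 16 = 25.
crate H + crate D + crate E: weight 9 + 2 + 5 = 16 ≤ 17, value 11 + 12 + 9 = 32.
crate D + crate B: weight 2 + 11 = 13 ≤ 17, value 12 + 16 = 28.
Best is crate H, crate D, and crate E with total value 32.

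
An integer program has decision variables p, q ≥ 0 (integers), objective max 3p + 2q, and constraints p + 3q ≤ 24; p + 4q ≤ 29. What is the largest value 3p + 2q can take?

72

(p,q)=(24,0): 1·24+3·0=24≤24, 1·24+4·0=24≤29, objective 72.
(p,q)=(23,0): 1·23+3·0=23≤24, 1·23+4·0=23≤29, objective 69.
No feasible integer point exceeds 72.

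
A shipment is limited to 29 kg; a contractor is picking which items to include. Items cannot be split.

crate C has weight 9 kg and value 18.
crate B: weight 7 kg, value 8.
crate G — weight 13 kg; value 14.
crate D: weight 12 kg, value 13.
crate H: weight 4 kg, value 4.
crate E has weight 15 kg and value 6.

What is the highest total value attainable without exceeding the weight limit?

40

Treat it as a binary knapsack problem.
Allowing fractional choices, the relaxed optimum would be about 40.1, but items are indivisible.
crate C + crate B + crate G: weight 9 + 7 + 13 = 29 ≤ 29, value 18 + 8 + 14 = 40.
crate C + crate G + crate H: weight 9 + 13 + 4 = 26 ≤ 29, value 18 + 14 + 4 = 36.
crate C + crate B + crate D: weight 9 + 7 + 12 = 28 ≤ 29, value 18 + 8 + 13 = 39.
Best is crate C, crate B, and crate G with total value 40.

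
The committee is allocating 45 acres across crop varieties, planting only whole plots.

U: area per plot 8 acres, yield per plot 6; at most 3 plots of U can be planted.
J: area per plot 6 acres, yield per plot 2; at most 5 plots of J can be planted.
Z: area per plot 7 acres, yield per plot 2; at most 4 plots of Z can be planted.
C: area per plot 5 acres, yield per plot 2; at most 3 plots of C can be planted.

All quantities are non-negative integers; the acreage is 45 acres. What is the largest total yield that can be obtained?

26

This is a bounded integer knapsack.
U has the best ratio (6/8); taking only U gives at most 3×6 = 18 (stopped by the supply cap of 3).
Mixing does better — 3×U, 1×J, and 3×C: area 45 ≤ 45, yield 3·6 + 1·2 + 3·2 = 26.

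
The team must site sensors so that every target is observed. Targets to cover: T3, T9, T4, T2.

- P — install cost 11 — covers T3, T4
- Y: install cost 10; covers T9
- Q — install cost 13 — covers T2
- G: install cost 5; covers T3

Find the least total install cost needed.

34

Choose P, Y, and Q: together they cover T3, T9, T4, T2 — every target.
Total install cost: 11 + 10 + 13 = 34.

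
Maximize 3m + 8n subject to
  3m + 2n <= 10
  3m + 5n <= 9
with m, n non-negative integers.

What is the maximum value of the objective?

(m,n)=(1,1): 3·1+2·1=5≤10, 3·1+5·1=8≤9, objective 11.
(m,n)=(0,1): 3·0+2·1=2≤10, 3·0+5·1=5≤9, objective 8.
The best lattice point is (1,1), giving 11.

11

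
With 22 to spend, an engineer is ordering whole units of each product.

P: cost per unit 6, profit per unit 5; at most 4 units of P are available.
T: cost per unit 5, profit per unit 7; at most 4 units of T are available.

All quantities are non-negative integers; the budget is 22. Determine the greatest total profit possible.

28

1×P and 3×T: cost 21 ≤ 22, profit 1·5 + 3·7 = 26.
4×T: cost 20 ≤ 22, profit 4·7 = 28.
Best is 28.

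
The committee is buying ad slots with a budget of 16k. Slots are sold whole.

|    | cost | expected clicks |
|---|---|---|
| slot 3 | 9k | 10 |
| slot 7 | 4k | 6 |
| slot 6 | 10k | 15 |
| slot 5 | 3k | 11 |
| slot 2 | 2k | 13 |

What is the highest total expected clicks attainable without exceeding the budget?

39

Allowing fractional choices, the relaxed optimum would be about 40.5, but ad slots are indivisible.
slot 7 + slot 6 + slot 2: cost 4 + 10 + 2 = 16 ≤ 16, expected clicks 6 + 15 + 13 = 34.
slot 3 + slot 5 + slot 2: cost 9 + 3 + 2 = 14 ≤ 16, expected clicks 10 + 11 + 13 = 34.
slot 6 + slot 5 + slot 2: cost 10 + 3 + 2 = 15 ≤ 16, expected clicks 15 + 11 + 13 = 39.
Best is slot 6, slot 5, and slot 2 with total expected clicks 39.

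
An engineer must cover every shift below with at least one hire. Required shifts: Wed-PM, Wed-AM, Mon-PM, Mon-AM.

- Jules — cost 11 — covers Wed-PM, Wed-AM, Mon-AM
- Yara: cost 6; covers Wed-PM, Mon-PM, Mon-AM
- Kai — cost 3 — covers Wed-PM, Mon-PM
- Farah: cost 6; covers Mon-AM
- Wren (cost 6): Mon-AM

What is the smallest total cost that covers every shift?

14

This is an integer covering problem.
Choose Jules and Kai: together they cover Wed-PM, Wed-AM, Mon-PM, Mon-AM — every shift.
Total cost: 11 + 3 = 14.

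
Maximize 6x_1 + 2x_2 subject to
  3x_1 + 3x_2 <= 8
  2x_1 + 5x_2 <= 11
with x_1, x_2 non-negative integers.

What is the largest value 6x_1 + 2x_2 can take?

Relaxing integrality, the LP optimum is 16.00 at (x_1,x_2) = (2.67, 0), which is not an integer point.
(x_1,x_2)=(2,0): 3·2+3·0=6≤8, 2·2+5·0=4≤11, objective 12.
(x_1,x_2)=(1,1): 3·1+3·1=6≤8, 2·1+5·1=7≤11, objective 8.
(x_1,x_2)=(1,0): 3·1+3·0=3≤8, 2·1+5·0=2≤11, objective 6.
The best lattice point is (2,0), giving 12.

12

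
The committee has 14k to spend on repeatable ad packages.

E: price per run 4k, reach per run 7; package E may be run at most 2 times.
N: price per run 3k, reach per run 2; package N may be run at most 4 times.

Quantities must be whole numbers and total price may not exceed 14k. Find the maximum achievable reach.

This is a bounded integer knapsack.
2×E and 2×N: price 14 ≤ 14, reach 2·7 + 2·2 = 18.
2×E and 1×N: price 11 ≤ 14, reach 2·7 + 1·2 = 16.
Best is 18.

18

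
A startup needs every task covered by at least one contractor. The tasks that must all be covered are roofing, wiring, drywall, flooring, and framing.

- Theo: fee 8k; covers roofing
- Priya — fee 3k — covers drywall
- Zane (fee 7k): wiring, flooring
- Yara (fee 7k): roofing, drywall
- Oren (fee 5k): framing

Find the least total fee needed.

The greedy cost-per-new-task heuristic would pick Priya, Zane, Oren, and Yara for 22, but a cheaper cover exists.
Choose Zane, Yara, and Oren: together they cover roofing, wiring, drywall, flooring, framing — every task.
Total fee: 7 + 7 + 5 = 19.
No cover costs less than 19.

19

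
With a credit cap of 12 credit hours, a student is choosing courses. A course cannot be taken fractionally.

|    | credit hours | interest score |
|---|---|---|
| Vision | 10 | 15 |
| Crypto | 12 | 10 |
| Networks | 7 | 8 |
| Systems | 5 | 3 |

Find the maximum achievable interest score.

Allowing fractional choices, the relaxed optimum would be about 17.3, but courses are indivisible.
Networks + Systems: credit hours 7 + 5 = 12 ≤ 12, interest score 8 + 3 = 11.
Vision: credit hours 10 ≤ 12, interest score 15.
Best is Vision with total interest score 15.

15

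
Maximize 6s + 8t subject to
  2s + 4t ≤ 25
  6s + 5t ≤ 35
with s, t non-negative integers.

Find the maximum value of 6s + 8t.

48

(s,t)=(0,6): 2·0+4·6=24≤25, 6·0+5·6=30≤35, objective 48.
(s,t)=(1,5): 2·1+4·5=22≤25, 6·1+5·5=31≤35, objective 46.
(s,t)=(2,4): 2·2+4·4=20≤25, 6·2+5·4=32≤35, objective 44.
The best lattice point is (0,6), giving 48.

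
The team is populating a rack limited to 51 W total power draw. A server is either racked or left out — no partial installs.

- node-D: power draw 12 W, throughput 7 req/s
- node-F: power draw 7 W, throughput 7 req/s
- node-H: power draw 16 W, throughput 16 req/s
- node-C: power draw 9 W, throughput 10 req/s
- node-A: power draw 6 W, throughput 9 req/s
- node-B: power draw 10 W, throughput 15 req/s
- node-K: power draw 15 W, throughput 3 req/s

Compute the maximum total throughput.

Treat it as a binary knapsack problem.
Allowing fractional choices, the relaxed optimum would be about 58.8, but servers are indivisible.
node-D + node-F + node-H + node-A + node-B: power draw 12 + 7 + 16 + 6 + 10 = 51 ≤ 51, throughput 7 + 7 + 16 + 9 + 15 = 54.
node-F + node-H + node-C + node-A + node-B: power draw 7 + 16 + 9 + 6 + 10 = 48 ≤ 51, throughput 7 + 16 + 10 + 9 + 15 = 57.
Best is node-F, node-H, node-C, node-A, and node-B with total throughput 57.

57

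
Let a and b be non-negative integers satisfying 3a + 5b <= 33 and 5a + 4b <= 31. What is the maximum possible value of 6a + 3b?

(a,b)=(6,0) is feasible, giving 36.
(a,b)=(5,1) is feasible, giving 33.
No feasible integer point exceeds 36.

36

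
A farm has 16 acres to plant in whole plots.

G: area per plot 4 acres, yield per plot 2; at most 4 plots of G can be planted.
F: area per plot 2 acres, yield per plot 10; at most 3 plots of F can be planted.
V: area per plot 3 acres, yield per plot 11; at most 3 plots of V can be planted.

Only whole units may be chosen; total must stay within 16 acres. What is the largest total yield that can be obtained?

63

F has the best ratio (10/2); taking only F gives at most 3×10 = 30 (stopped by the supply cap of 3).
Mixing does better — 3×F and 3×V: area 15 ≤ 16, yield 3·10 + 3·11 = 63.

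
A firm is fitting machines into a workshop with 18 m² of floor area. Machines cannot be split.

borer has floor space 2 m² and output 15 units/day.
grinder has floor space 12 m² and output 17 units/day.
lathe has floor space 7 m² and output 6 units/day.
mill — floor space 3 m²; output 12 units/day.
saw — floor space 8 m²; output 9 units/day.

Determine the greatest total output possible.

44

Allowing fractional choices, the relaxed optimum would be about 45.1, but machines are indivisible.
borer + lathe + mill: floor space 2 + 7 + 3 = 12 ≤ 18, output 15 + 6 + 12 = 33.
borer + mill + saw: floor space 2 + 3 + 8 = 13 ≤ 18, output 15 + 12 + 9 = 36.
borer + grinder + mill: floor space 2 + 12 + 3 = 17 ≤ 18, output 15 + 17 + 12 = 44.
Best is borer, grinder, and mill with total output 44.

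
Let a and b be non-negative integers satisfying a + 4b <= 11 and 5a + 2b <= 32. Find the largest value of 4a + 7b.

31

The continuous relaxation peaks at (5.89, 1.28) with value 32.50; rounding to a feasible lattice point costs some objective.
(a,b)=(6,1): 1·6+4·1=10≤11, 5·6+2·1=32≤32, objective 31.
(a,b)=(5,1): 1·5+4·1=9≤11, 5·5+2·1=27≤32, objective 27.
(a,b)=(6,0): 1·6+4·0=6≤11, 5·6+2·0=30≤32, objective 24.
No feasible integer point exceeds 31.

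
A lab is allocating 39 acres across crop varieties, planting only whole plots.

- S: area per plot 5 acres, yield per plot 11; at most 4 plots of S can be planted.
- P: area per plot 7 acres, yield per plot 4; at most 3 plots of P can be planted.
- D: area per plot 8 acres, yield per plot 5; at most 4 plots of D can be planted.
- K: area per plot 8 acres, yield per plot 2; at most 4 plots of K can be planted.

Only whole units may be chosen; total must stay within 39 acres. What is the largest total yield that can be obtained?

54

This is a bounded integer knapsack.
S has the best ratio (11/5); taking only S gives at most 4×11 = 44 (stopped by the supply cap of 4).
Mixing does better — 4×S and 2×D: area 36 ≤ 39, yield 4·11 + 2·5 = 54.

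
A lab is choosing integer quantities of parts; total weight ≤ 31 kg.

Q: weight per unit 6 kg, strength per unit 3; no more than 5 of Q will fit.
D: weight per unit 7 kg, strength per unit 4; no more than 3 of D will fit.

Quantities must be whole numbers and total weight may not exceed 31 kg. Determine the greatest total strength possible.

16

Take 4×Q and 1×D: weight 31 ≤ 31, strength 4·3 + 1·4 = 16.
No other integer combination yields more.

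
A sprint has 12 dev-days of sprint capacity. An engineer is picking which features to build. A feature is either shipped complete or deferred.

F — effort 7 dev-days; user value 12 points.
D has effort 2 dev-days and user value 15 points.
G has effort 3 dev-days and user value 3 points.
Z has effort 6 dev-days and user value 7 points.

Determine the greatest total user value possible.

30

F + D + G: effort 7 + 2 + 3 = 12 ≤ 12, user value 12 + 15 + 3 = 30.
F + D: effort 7 + 2 = 9 ≤ 12, user value 12 + 15 = 27.
D + G + Z: effort 2 + 3 + 6 = 11 ≤ 12, user value 15 + 3 + 7 = 25.
Best is F, D, and G with total user value 30.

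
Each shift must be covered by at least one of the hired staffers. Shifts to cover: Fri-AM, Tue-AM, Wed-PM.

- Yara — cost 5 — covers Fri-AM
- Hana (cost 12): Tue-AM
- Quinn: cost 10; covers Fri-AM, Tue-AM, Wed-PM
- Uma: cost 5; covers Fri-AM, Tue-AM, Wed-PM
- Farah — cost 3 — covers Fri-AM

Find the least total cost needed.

5

Uma alone covers Fri-AM, Tue-AM, Wed-PM — every shift.
Total cost: 5.
No cover costs less than 5.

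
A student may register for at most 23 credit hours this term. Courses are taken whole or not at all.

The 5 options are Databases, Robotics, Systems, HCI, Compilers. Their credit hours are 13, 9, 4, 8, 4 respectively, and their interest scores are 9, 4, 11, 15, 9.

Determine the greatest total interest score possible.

Treat it as a binary knapsack problem.
Allowing fractional choices, the relaxed optimum would be about 39.8, but courses are indivisible.
Databases + Systems + Compilers: credit hours 13 + 4 + 4 = 21 ≤ 23, interest score 9 + 11 + 9 = 29.
Systems + HCI + Compilers: credit hours 4 + 8 + 4 = 16 ≤ 23, interest score 11 + 15 + 9 = 35.
Robotics + Systems + HCI: credit hours 9 + 4 + 8 = 21 ≤ 23, interest score 4 + 11 + 15 = 30.
Best is Systems, HCI, and Compilers with total interest score 35.

35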